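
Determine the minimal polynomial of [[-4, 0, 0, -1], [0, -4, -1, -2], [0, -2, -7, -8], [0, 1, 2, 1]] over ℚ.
m_A(x) = (x + 3)^2(x + 4)^2

The characteristic polynomial factors as (x + 3)^2(x + 4)^2. The minimal polynomial is ∏(x - λ)^{k_λ} where k_λ is the size of the largest Jordan block at λ.

For λ = -4: rank(A + 4I) = 3, and the largest Jordan block has size 2 (the smallest k with rank((A + 4I)^k) = rank((A + 4I)^(k+1))).
For λ = -3: rank(A + 3I) = 3, and the largest Jordan block has size 2 (the smallest k with rank((A + 3I)^k) = rank((A + 3I)^(k+1))).

So m_A(x) = (x + 3)^2(x + 4)^2.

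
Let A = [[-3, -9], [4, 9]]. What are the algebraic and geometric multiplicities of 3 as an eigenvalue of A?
algebraic multiplicity 2, geometric multiplicity 1

The characteristic polynomial is (x - 3)^2, so the factor x - 3 appears with exponent 2: the algebraic multiplicity is 2.

rank(A - 3I) = 1, so the eigenspace has dimension 2 - 1 = 1: the geometric multiplicity is 1.

Since 1 < 2, A is not diagonalizable.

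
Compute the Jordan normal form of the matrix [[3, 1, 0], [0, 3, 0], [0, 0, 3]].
The characteristic polynomial is det(xI - A) = (x - 3)^3, so the eigenvalues are 3 (algebraic multiplicity 3).

For λ = 3: rank(A - 3I) = 1, rank((A - 3I)^2) = 0. The eigenspace has dimension 3 - 1 = 2, so there are 2 Jordan blocks; the rank sequence gives block sizes [2, 1].

Assembling the blocks gives the Jordan form J above.

J = [[3, 1, 0], [0, 3, 0], [0, 0, 3]]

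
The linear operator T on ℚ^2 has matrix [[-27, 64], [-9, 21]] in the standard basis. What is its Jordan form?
J = [[-3, 1], [0, -3]]

The characteristic polynomial is det(xI - A) = (x + 3)^2, so the eigenvalues are -3 (algebraic multiplicity 2).

For λ = -3: rank(A + 3I) = 1, rank((A + 3I)^2) = 0. The eigenspace has dimension 2 - 1 = 1, so there is 1 Jordan block; the rank sequence gives block sizes [2].

Assembling the blocks gives the Jordan form J above.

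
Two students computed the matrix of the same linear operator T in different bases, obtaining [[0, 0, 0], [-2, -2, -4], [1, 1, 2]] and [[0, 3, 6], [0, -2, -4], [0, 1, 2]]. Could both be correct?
Two matrices over a field are similar if and only if they have the same invariant factors.

Both A and B have characteristic polynomial x^3 and minimal polynomial x^2. Computing further, both have invariant factors x, x^2. Hence A and B are similar.

Yes.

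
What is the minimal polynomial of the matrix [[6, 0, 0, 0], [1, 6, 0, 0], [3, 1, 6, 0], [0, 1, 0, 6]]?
m_A(x) = (x - 6)^3

The characteristic polynomial factors as (x - 6)^4. The minimal polynomial is ∏(x - λ)^{k_λ} where k_λ is the size of the largest Jordan block at λ.

For λ = 6: rank(A - 6I) = 2, and the largest Jordan block has size 3 (the smallest k with rank((A - 6I)^k) = rank((A - 6I)^(k+1))).

So m_A(x) = (x - 6)^3.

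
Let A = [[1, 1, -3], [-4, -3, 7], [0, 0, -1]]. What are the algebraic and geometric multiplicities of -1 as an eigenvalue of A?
The characteristic polynomial is (x + 1)^3, so the factor x + 1 appears with exponent 3: the algebraic multiplicity is 3.

rank(A + I) = 2, so the eigenspace has dimension 3 - 2 = 1: the geometric multiplicity is 1.

Since 1 < 3, A is not diagonalizable.

algebraic multiplicity 3, geometric multiplicity 1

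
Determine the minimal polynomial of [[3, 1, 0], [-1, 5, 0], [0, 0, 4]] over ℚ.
The characteristic polynomial factors as (x - 4)^3. The minimal polynomial is ∏(x - λ)^{k_λ} where k_λ is the size of the largest Jordan block at λ.

For λ = 4: rank(A - 4I) = 1, and the largest Jordan block has size 2 (the smallest k with rank((A - 4I)^k) = rank((A - 4I)^(k+1))).

So m_A(x) = (x - 4)^2.

m_A(x) = (x - 4)^2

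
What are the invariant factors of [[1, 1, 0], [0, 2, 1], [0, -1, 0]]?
(x - 1)^3

The Jordan structure of A has elementary divisors (x - 1)^3. Arranging the block sizes at each eigenvalue in decreasing order and taking row products gives the invariant factors.

Invariant factors (smallest first, each dividing the next): (x - 1)^3.

Check: the last factor (x - 1)^3 is the minimal polynomial, and the product (x - 1)^3 is the characteristic polynomial.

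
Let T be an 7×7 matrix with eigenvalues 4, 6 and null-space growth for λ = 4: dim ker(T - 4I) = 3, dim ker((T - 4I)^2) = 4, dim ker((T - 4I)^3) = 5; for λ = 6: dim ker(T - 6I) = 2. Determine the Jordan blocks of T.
λ = 4: successive nullity increments [3, 1, 1] count blocks of size ≥ k; block sizes are [3, 1, 1].
λ = 6: successive nullity increments [2] count blocks of size ≥ k; block sizes are [1, 1].

Jordan blocks: (4, 3), (4, 1), (4, 1), (6, 1), (6, 1)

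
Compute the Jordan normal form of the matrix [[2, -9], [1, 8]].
The characteristic polynomial is det(xI - A) = (x - 5)^2, so the eigenvalues are 5 (algebraic multiplicity 2).

For λ = 5: rank(A - 5I) = 1, rank((A - 5I)^2) = 0. The eigenspace has dimension 2 - 1 = 1, so there is 1 Jordan block; the rank sequence gives block sizes [2].

Assembling the blocks gives the Jordan form J above.

J = [[5, 1], [0, 5]]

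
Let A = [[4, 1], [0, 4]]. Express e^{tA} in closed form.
e^{tA} = [[e^{4*t}, t*e^{4*t}], [0, e^{4*t}]]

A has Jordan form J = [[4, 1], [0, 4]] with A = PJP^{-1}, so e^{tA} = P e^{tJ} P^{-1}.

For a Jordan block J_k(λ), e^{tJ_k(λ)} = e^{λt} · (I + tN + t^2 N^2/2! + ... + t^{k-1} N^{k-1}/(k-1)!) where N is the nilpotent superdiagonal part.

Assembling the blocks and conjugating back gives the entries of e^{tA} as shown above.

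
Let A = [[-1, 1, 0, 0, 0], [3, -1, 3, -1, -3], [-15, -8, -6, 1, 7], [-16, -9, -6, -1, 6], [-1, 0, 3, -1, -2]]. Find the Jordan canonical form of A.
The characteristic polynomial is det(xI - A) = (x - 1)(x + 3)^4, so the eigenvalues are -3 (algebraic multiplicity 4), 1 (algebraic multiplicity 1).

For λ = -3: rank(A + 3I) = 3, rank((A + 3I)^2) = 2, rank((A + 3I)^3) = 1. The eigenspace has dimension 5 - 3 = 2, so there are 2 Jordan blocks; the rank sequence gives block sizes [3, 1].

For λ = 1: algebraic multiplicity 1 gives one 1×1 block.

Assembling the blocks gives the Jordan form J above.

J = [[-3, 1, 0, 0, 0], [0, -3, 1, 0, 0], [0, 0, -3, 0, 0], [0, 0, 0, -3, 0], [0, 0, 0, 0, 1]]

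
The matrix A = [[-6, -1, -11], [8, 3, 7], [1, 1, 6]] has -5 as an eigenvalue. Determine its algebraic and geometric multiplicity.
algebraic multiplicity 1, geometric multiplicity 1

The characteristic polynomial is (x - 4)^2(x + 5), so the factor x + 5 appears with exponent 1: the algebraic multiplicity is 1.

rank(A + 5I) = 2, so the eigenspace has dimension 3 - 2 = 1: the geometric multiplicity is 1.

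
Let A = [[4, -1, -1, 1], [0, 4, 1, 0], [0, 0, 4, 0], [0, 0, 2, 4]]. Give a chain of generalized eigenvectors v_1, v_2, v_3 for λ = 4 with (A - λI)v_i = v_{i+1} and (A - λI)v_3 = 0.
We seek v_1 ∈ ker((A - 4I)^3) \ ker((A - 4I)^2), then set v_{i+1} = (A - 4I) v_i.

One such chain is v_1 = [[-1, 0, 1, 0]]^T, v_2 = [[-1, 1, 0, 2]]^T, v_3 = [[1, 0, 0, 0]]^T. Check: (A - 4I) v_3 = [[0, 0, 0, 0]]^T = 0.

v_1 = [[-1, 0, 1, 0]]^T, v_2 = [[-1, 1, 0, 2]]^T, v_3 = [[1, 0, 0, 0]]^T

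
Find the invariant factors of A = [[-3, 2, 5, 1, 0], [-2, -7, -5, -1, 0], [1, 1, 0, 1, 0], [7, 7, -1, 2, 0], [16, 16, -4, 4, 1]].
The Jordan structure of A has elementary divisors (x + 5)^2, (x - 1)^2, (x - 1). Arranging the block sizes at each eigenvalue in decreasing order and taking row products gives the invariant factors.

Invariant factors (smallest first, each dividing the next): x - 1, (x - 1)^2(x + 5)^2.

Check: the last factor (x - 1)^2(x + 5)^2 is the minimal polynomial, and the product (x - 1)^3(x + 5)^2 is the characteristic polynomial.

x - 1, (x - 1)^2(x + 5)^2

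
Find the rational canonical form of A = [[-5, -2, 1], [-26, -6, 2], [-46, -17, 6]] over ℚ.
The invariant factors of A (the non-unit diagonal entries of the Smith normal form of xI - A over ℚ[x]) are (x - 3)(x + 4)^2, each dividing the next. The characteristic polynomial is their product, (x - 3)(x + 4)^2.

The rational canonical form is the block-diagonal matrix of companion matrices C(f_i):
R = [[0, 0, 48], [1, 0, 8], [0, 1, -5]].

R = [[0, 0, 48], [1, 0, 8], [0, 1, -5]]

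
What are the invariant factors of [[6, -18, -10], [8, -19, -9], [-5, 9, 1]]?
(x + 4)^3

The Jordan structure of A has elementary divisors (x + 4)^3. Arranging the block sizes at each eigenvalue in decreasing order and taking row products gives the invariant factors.

Invariant factors (smallest first, each dividing the next): (x + 4)^3.

Check: the last factor (x + 4)^3 is the minimal polynomial, and the product (x + 4)^3 is the characteristic polynomial.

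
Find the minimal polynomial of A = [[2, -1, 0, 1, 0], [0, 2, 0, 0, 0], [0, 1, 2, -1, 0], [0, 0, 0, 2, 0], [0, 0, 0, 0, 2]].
The characteristic polynomial factors as (x - 2)^5. The minimal polynomial is ∏(x - λ)^{k_λ} where k_λ is the size of the largest Jordan block at λ.

For λ = 2: rank(A - 2I) = 1, and the largest Jordan block has size 2 (the smallest k with rank((A - 2I)^k) = rank((A - 2I)^(k+1))).

So m_A(x) = (x - 2)^2.

m_A(x) = (x - 2)^2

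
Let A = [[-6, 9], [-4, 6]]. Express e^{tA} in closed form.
A has Jordan form J = [[0, 1], [0, 0]] with A = PJP^{-1}, so e^{tA} = P e^{tJ} P^{-1}.

For a Jordan block J_k(λ), e^{tJ_k(λ)} = e^{λt} · (I + tN + t^2 N^2/2! + ... + t^{k-1} N^{k-1}/(k-1)!) where N is the nilpotent superdiagonal part.

Assembling the blocks and conjugating back gives the entries of e^{tA} as shown above.

e^{tA} = [[1 - 6*t, 9*t], [-4*t, 6*t + 1]]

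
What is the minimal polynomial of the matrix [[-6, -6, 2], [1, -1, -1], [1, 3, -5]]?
The characteristic polynomial factors as (x + 4)^3. The minimal polynomial is ∏(x - λ)^{k_λ} where k_λ is the size of the largest Jordan block at λ.

For λ = -4: rank(A + 4I) = 1, and the largest Jordan block has size 2 (the smallest k with rank((A + 4I)^k) = rank((A + 4I)^(k+1))).

So m_A(x) = (x + 4)^2.

m_A(x) = (x + 4)^2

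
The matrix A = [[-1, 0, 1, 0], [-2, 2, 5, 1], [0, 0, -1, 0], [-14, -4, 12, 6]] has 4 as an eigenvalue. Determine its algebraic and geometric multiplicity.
algebraic multiplicity 2, geometric multiplicity 1

The characteristic polynomial is (x - 4)^2(x + 1)^2, so the factor x - 4 appears with exponent 2: the algebraic multiplicity is 2.

rank(A - 4I) = 3, so the eigenspace has dimension 4 - 3 = 1: the geometric multiplicity is 1.

Since 1 < 2, A is not diagonalizable.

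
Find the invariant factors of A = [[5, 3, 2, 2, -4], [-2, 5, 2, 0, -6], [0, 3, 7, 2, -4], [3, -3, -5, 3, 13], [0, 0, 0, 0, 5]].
The Jordan structure of A has elementary divisors (x - 5)^2, (x - 5)^2, (x - 5). Arranging the block sizes at each eigenvalue in decreasing order and taking row products gives the invariant factors.

Invariant factors (smallest first, each dividing the next): x - 5, (x - 5)^2, (x - 5)^2.

Check: the last factor (x - 5)^2 is the minimal polynomial, and the product (x - 5)^5 is the characteristic polynomial.

x - 5, (x - 5)^2, (x - 5)^2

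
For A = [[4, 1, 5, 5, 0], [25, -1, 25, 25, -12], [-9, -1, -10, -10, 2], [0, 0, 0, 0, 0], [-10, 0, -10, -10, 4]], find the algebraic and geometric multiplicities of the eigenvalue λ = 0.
algebraic multiplicity 2, geometric multiplicity 2

The characteristic polynomial is x^2(x + 1)^3, so the factor x appears with exponent 2: the algebraic multiplicity is 2.

rank(A) = 3, so the eigenspace has dimension 5 - 3 = 2: the geometric multiplicity is 2.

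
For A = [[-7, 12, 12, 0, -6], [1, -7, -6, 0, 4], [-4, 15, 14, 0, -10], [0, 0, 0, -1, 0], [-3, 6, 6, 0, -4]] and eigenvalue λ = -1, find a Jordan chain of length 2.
v_1 = [[1, -1, 2, -1, 1]]^T, v_2 = [[0, -1, 1, 0, 0]]^T

We seek v_1 ∈ ker((A + I)^2) \ ker(A + I), then set v_{i+1} = (A + I) v_i.

One such chain is v_1 = [[1, -1, 2, -1, 1]]^T, v_2 = [[0, -1, 1, 0, 0]]^T. Check: (A + I) v_2 = [[0, 0, 0, 0, 0]]^T = 0.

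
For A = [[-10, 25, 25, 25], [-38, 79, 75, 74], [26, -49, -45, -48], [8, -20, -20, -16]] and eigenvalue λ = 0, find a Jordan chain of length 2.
v_1 = [[2, 3, -3, 1]]^T, v_2 = [[5, 10, -8, 0]]^T

We seek v_1 ∈ ker(A^2) \ ker(A), then set v_{i+1} = A v_i.

One such chain is v_1 = [[2, 3, -3, 1]]^T, v_2 = [[5, 10, -8, 0]]^T. Check: A v_2 = [[0, 0, 0, 0]]^T = 0.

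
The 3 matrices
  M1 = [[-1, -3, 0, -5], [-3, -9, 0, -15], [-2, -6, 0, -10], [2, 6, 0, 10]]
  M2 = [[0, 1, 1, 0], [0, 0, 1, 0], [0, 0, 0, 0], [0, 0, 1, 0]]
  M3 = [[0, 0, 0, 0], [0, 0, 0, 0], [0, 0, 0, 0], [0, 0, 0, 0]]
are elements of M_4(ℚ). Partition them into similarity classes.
Characteristic polynomials: χ_{M1} = x^4, χ_{M2} = x^4, χ_{M3} = x^4.

{M1}: invariant factors x, x, x^2.

{M2}: invariant factors x, x^3.

{M3}: invariant factors x, x, x, x.

Matrices are similar if and only if their invariant-factor lists agree; the partition into similarity classes is {M1}, {M2}, {M3}.

3 classes: {M1}, {M2}, {M3}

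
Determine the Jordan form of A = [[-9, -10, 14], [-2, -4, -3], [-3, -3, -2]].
J = [[-5, 1, 0], [0, -5, 1], [0, 0, -5]]

The characteristic polynomial is det(xI - A) = (x + 5)^3, so the eigenvalues are -5 (algebraic multiplicity 3).

For λ = -5: rank(A + 5I) = 2, rank((A + 5I)^2) = 1, rank((A + 5I)^3) = 0. The eigenspace has dimension 3 - 2 = 1, so there is 1 Jordan block; the rank sequence gives block sizes [3].

Assembling the blocks gives the Jordan form J above.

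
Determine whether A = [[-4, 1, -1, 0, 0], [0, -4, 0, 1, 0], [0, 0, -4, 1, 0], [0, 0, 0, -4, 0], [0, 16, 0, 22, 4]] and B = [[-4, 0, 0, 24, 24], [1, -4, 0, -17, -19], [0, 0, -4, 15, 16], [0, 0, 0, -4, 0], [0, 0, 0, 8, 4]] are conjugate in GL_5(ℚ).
Two matrices over a field are similar if and only if they have the same invariant factors.

Both A and B have characteristic polynomial (x - 4)(x + 4)^4 and minimal polynomial (x - 4)(x + 4)^2. Computing further, both have invariant factors (x + 4)^2, (x - 4)(x + 4)^2. Hence A and B are similar.

Yes.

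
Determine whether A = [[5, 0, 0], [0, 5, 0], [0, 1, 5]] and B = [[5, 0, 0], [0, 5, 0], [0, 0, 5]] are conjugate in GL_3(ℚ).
Both have characteristic polynomial (x - 5)^3, but the minimal polynomial of A is (x - 5)^2 while the minimal polynomial of B is x - 5. The minimal polynomial is a similarity invariant, so A and B are not similar.

No.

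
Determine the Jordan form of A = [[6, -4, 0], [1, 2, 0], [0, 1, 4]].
J = [[4, 1, 0], [0, 4, 1], [0, 0, 4]]

The characteristic polynomial is det(xI - A) = (x - 4)^3, so the eigenvalues are 4 (algebraic multiplicity 3).

For λ = 4: rank(A - 4I) = 2, rank((A - 4I)^2) = 1, rank((A - 4I)^3) = 0. The eigenspace has dimension 3 - 2 = 1, so there is 1 Jordan block; the rank sequence gives block sizes [3].

Assembling the blocks gives the Jordan form J above.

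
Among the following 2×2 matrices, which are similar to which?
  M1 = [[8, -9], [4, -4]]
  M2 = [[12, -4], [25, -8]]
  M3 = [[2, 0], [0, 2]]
Characteristic polynomials: χ_{M1} = (x - 2)^2, χ_{M2} = (x - 2)^2, χ_{M3} = (x - 2)^2.

{M1, M2}: invariant factors (x - 2)^2.

{M3}: invariant factors x - 2, x - 2.

Matrices are similar if and only if their invariant-factor lists agree; the partition into similarity classes is {M1, M2}, {M3}.

2 classes: {M1, M2}, {M3}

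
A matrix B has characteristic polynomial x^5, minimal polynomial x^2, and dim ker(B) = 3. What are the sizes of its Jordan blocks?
λ = 0: algebraic multiplicity 5 (exponent in χ_B), largest block size 2 (exponent in m_B), 3 blocks (geometric multiplicity). These force block sizes [2, 2, 1].

Jordan blocks: (0, 2), (0, 2), (0, 1)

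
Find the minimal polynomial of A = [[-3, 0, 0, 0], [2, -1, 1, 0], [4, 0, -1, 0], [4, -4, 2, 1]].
The characteristic polynomial factors as (x - 1)(x + 1)^2(x + 3). The minimal polynomial is ∏(x - λ)^{k_λ} where k_λ is the size of the largest Jordan block at λ.

For λ = -3: rank(A + 3I) = 3, and the largest Jordan block has size 1 (the smallest k with rank((A + 3I)^k) = rank((A + 3I)^(k+1))).
For λ = -1: rank(A + I) = 3, and the largest Jordan block has size 2 (the smallest k with rank((A + I)^k) = rank((A + I)^(k+1))).
For λ = 1: rank(A - I) = 3, and the largest Jordan block has size 1 (the smallest k with rank((A - I)^k) = rank((A - I)^(k+1))).

So m_A(x) = (x - 1)(x + 1)^2(x + 3).

m_A(x) = (x - 1)(x + 1)^2(x + 3)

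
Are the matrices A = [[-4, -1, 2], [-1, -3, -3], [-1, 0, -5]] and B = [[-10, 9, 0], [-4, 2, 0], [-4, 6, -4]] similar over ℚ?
No.

Both have characteristic polynomial (x + 4)^3, but the minimal polynomial of A is (x + 4)^3 while the minimal polynomial of B is (x + 4)^2. The minimal polynomial is a similarity invariant, so A and B are not similar.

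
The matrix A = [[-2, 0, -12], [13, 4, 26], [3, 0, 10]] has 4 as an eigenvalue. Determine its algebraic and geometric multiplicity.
algebraic multiplicity 3, geometric multiplicity 2

The characteristic polynomial is (x - 4)^3, so the factor x - 4 appears with exponent 3: the algebraic multiplicity is 3.

rank(A - 4I) = 1, so the eigenspace has dimension 3 - 1 = 2: the geometric multiplicity is 2.

Since 2 < 3, A is not diagonalizable.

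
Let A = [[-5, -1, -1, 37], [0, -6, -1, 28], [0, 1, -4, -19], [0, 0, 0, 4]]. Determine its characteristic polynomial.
χ_A(x) = (x - 4)(x + 5)^3

xI - A = [[x + 5, 1, 1, -37], [0, x + 6, 1, -28], [0, -1, x + 4, 19], [0, 0, 0, x - 4]].

Expanding det(xI - A) along the first row:
det(xI - A) = + (x + 5)·det([[x + 6, 1, -28], [-1, x + 4, 19], [0, 0, x - 4]]) - (1)·det([[0, 1, -28], [0, x + 4, 19], [0, 0, x - 4]]) + (1)·det([[0, x + 6, -28], [0, -1, 19], [0, 0, x - 4]]) - (-37)·det([[0, x + 6, 1], [0, -1, x + 4], [0, 0, 0]]).

Evaluating gives χ_A(x) = x^4 + 11x^3 + 15x^2 - 175x - 500 = (x - 4)(x + 5)^3.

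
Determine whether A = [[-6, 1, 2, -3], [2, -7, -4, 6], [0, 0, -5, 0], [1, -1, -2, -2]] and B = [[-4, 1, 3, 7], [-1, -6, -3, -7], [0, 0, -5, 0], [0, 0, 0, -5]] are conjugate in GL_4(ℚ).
Yes.

Two matrices over a field are similar if and only if they have the same invariant factors.

Both A and B have characteristic polynomial (x + 5)^4 and minimal polynomial (x + 5)^2. Computing further, both have invariant factors x + 5, x + 5, (x + 5)^2. Hence A and B are similar.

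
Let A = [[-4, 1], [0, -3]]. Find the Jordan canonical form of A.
The characteristic polynomial is det(xI - A) = (x + 3)(x + 4), so the eigenvalues are -4 (algebraic multiplicity 1), -3 (algebraic multiplicity 1).

For λ = -4: algebraic multiplicity 1 gives one 1×1 block.

For λ = -3: algebraic multiplicity 1 gives one 1×1 block.

Assembling the blocks gives the Jordan form J above.

J = [[-4, 0], [0, -3]]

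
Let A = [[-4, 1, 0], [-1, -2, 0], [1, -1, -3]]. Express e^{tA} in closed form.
A has Jordan form J = [[-3, 1, 0], [0, -3, 0], [0, 0, -3]] with A = PJP^{-1}, so e^{tA} = P e^{tJ} P^{-1}.

For a Jordan block J_k(λ), e^{tJ_k(λ)} = e^{λt} · (I + tN + t^2 N^2/2! + ... + t^{k-1} N^{k-1}/(k-1)!) where N is the nilpotent superdiagonal part.

Assembling the blocks and conjugating back gives the entries of e^{tA} as shown above.

e^{tA} = [[(1 - t)*e^{-3*t}, t*e^{-3*t}, 0], [-t*e^{-3*t}, (t + 1)*e^{-3*t}, 0], [t*e^{-3*t}, -t*e^{-3*t}, e^{-3*t}]]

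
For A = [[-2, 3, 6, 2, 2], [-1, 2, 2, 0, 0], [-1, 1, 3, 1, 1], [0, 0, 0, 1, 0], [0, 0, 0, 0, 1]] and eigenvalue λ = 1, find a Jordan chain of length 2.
v_1 = [[4, 1, 2, 0, -1]]^T, v_2 = [[1, 1, 0, 0, 0]]^T

We seek v_1 ∈ ker((A - I)^2) \ ker(A - I), then set v_{i+1} = (A - I) v_i.

One such chain is v_1 = [[4, 1, 2, 0, -1]]^T, v_2 = [[1, 1, 0, 0, 0]]^T. Check: (A - I) v_2 = [[0, 0, 0, 0, 0]]^T = 0.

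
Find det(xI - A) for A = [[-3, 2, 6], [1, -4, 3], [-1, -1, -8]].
χ_A(x) = (x + 5)^3

xI - A = [[x + 3, -2, -6], [-1, x + 4, -3], [1, 1, x + 8]].

Expanding det(xI - A) along the first row:
det(xI - A) = + (x + 3)·det([[x + 4, -3], [1, x + 8]]) - (-2)·det([[-1, -3], [1, x + 8]]) + (-6)·det([[-1, x + 4], [1, 1]]).

Evaluating gives χ_A(x) = x^3 + 15x^2 + 75x + 125 = (x + 5)^3.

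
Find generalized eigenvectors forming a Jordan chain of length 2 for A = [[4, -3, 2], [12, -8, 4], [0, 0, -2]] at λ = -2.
v_1 = [[0, 1, 2]]^T, v_2 = [[1, 2, 0]]^T

We seek v_1 ∈ ker((A + 2I)^2) \ ker(A + 2I), then set v_{i+1} = (A + 2I) v_i.

One such chain is v_1 = [[0, 1, 2]]^T, v_2 = [[1, 2, 0]]^T. Check: (A + 2I) v_2 = [[0, 0, 0]]^T = 0.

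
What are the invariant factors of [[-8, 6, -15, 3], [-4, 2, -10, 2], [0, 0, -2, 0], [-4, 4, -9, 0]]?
The Jordan structure of A has elementary divisors (x + 2)^3, (x + 2). Arranging the block sizes at each eigenvalue in decreasing order and taking row products gives the invariant factors.

Invariant factors (smallest first, each dividing the next): x + 2, (x + 2)^3.

Check: the last factor (x + 2)^3 is the minimal polynomial, and the product (x + 2)^4 is the characteristic polynomial.

x + 2, (x + 2)^3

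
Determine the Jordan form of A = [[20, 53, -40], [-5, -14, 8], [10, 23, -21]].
The characteristic polynomial is det(xI - A) = (x + 5)^3, so the eigenvalues are -5 (algebraic multiplicity 3).

For λ = -5: rank(A + 5I) = 2, rank((A + 5I)^2) = 1, rank((A + 5I)^3) = 0. The eigenspace has dimension 3 - 2 = 1, so there is 1 Jordan block; the rank sequence gives block sizes [3].

Assembling the blocks gives the Jordan form J above.

J = [[-5, 1, 0], [0, -5, 1], [0, 0, -5]]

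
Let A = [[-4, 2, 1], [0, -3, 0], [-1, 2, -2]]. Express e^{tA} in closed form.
A has Jordan form J = [[-3, 1, 0], [0, -3, 0], [0, 0, -3]] with A = PJP^{-1}, so e^{tA} = P e^{tJ} P^{-1}.

For a Jordan block J_k(λ), e^{tJ_k(λ)} = e^{λt} · (I + tN + t^2 N^2/2! + ... + t^{k-1} N^{k-1}/(k-1)!) where N is the nilpotent superdiagonal part.

Assembling the blocks and conjugating back gives the entries of e^{tA} as shown above.

e^{tA} = [[(1 - t)*e^{-3*t}, 2*t*e^{-3*t}, t*e^{-3*t}], [0, e^{-3*t}, 0], [-t*e^{-3*t}, 2*t*e^{-3*t}, (t + 1)*e^{-3*t}]]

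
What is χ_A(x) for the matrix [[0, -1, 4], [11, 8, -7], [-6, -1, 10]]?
xI - A = [[x, 1, -4], [-11, x - 8, 7], [6, 1, x - 10]].

Expanding det(xI - A) along the first row:
det(xI - A) = + (x)·det([[x - 8, 7], [1, x - 10]]) - (1)·det([[-11, 7], [6, x - 10]]) + (-4)·det([[-11, x - 8], [6, 1]]).

Evaluating gives χ_A(x) = x^3 - 18x^2 + 108x - 216 = (x - 6)^3.

χ_A(x) = (x - 6)^3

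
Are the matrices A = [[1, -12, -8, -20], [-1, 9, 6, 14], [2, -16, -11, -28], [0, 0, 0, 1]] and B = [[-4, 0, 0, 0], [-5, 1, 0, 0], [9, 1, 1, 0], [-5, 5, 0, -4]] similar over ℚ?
trace(A) = 0 but trace(B) = -6. The trace is a similarity invariant, so A and B are not similar.

No.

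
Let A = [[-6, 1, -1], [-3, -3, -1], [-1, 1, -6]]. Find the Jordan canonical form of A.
The characteristic polynomial is det(xI - A) = (x + 5)^3, so the eigenvalues are -5 (algebraic multiplicity 3).

For λ = -5: rank(A + 5I) = 2, rank((A + 5I)^2) = 1, rank((A + 5I)^3) = 0. The eigenspace has dimension 3 - 2 = 1, so there is 1 Jordan block; the rank sequence gives block sizes [3].

Assembling the blocks gives the Jordan form J above.

J = [[-5, 1, 0], [0, -5, 1], [0, 0, -5]]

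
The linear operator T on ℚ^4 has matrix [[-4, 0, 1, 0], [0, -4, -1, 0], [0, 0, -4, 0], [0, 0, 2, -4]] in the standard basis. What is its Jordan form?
J = [[-4, 1, 0, 0], [0, -4, 0, 0], [0, 0, -4, 0], [0, 0, 0, -4]]

The characteristic polynomial is det(xI - A) = (x + 4)^4, so the eigenvalues are -4 (algebraic multiplicity 4).

For λ = -4: rank(A + 4I) = 1, rank((A + 4I)^2) = 0. The eigenspace has dimension 4 - 1 = 3, so there are 3 Jordan blocks; the rank sequence gives block sizes [2, 1, 1].

Assembling the blocks gives the Jordan form J above.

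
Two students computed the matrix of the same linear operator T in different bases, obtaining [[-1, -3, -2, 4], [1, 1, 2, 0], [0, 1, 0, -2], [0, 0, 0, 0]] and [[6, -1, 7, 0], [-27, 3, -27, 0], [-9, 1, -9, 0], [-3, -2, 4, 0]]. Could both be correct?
Yes.

Two matrices over a field are similar if and only if they have the same invariant factors.

Both A and B have characteristic polynomial x^4 and minimal polynomial x^3. Computing further, both have invariant factors x, x^3. Hence A and B are similar.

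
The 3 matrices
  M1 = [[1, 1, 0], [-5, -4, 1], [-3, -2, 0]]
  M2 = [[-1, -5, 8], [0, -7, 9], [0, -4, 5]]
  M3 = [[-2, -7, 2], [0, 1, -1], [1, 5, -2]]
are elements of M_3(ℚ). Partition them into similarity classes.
1 class: {M1, M2, M3}

Characteristic polynomials: χ_{M1} = (x + 1)^3, χ_{M2} = (x + 1)^3, χ_{M3} = (x + 1)^3.

{M1, M2, M3}: invariant factors (x + 1)^3.

Matrices are similar if and only if their invariant-factor lists agree; the partition into similarity classes is {M1, M2, M3}.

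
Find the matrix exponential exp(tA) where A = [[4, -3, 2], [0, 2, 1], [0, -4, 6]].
A has Jordan form J = [[4, 1, 0], [0, 4, 1], [0, 0, 4]] with A = PJP^{-1}, so e^{tA} = P e^{tJ} P^{-1}.

For a Jordan block J_k(λ), e^{tJ_k(λ)} = e^{λt} · (I + tN + t^2 N^2/2! + ... + t^{k-1} N^{k-1}/(k-1)!) where N is the nilpotent superdiagonal part.

Assembling the blocks and conjugating back gives the entries of e^{tA} as shown above.

e^{tA} = [[e^{4*t}, t*(-t - 3)*e^{4*t}, t*(t + 4)*e^{4*t}/2], [0, (1 - 2*t)*e^{4*t}, t*e^{4*t}], [0, -4*t*e^{4*t}, (2*t + 1)*e^{4*t}]]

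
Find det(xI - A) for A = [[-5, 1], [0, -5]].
χ_A(x) = (x + 5)^2

xI - A = [[x + 5, -1], [0, x + 5]].

Expanding det(xI - A) along the first row:
det(xI - A) = + (x + 5)·det([[x + 5]]) - (-1)·det([[0]]).

Evaluating gives χ_A(x) = x^2 + 10x + 25 = (x + 5)^2.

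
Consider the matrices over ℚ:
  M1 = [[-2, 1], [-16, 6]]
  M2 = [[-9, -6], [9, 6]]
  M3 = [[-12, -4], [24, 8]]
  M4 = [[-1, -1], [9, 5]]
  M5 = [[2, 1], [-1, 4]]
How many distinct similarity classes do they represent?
Characteristic polynomials: χ_{M1} = (x - 2)^2, χ_{M2} = x(x + 3), χ_{M3} = x(x + 4), χ_{M4} = (x - 2)^2, χ_{M5} = (x - 3)^2.

{M1, M4}: invariant factors (x - 2)^2.

{M2}: invariant factors x(x + 3).

{M3}: invariant factors x(x + 4).

{M5}: invariant factors (x - 3)^2.

Matrices are similar if and only if their invariant-factor lists agree; the partition into similarity classes is {M1, M4}, {M2}, {M3}, {M5}.

4 classes: {M1, M4}, {M2}, {M3}, {M5}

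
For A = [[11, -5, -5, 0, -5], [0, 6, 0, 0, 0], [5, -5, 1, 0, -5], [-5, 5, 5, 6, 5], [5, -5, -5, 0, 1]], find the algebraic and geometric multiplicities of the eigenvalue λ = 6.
algebraic multiplicity 4, geometric multiplicity 4

The characteristic polynomial is (x - 6)^4(x - 1), so the factor x - 6 appears with exponent 4: the algebraic multiplicity is 4.

rank(A - 6I) = 1, so the eigenspace has dimension 5 - 1 = 4: the geometric multiplicity is 4.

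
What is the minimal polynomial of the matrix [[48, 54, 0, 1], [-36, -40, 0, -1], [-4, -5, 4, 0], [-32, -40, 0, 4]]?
m_A(x) = (x - 4)^3

The characteristic polynomial factors as (x - 4)^4. The minimal polynomial is ∏(x - λ)^{k_λ} where k_λ is the size of the largest Jordan block at λ.

For λ = 4: rank(A - 4I) = 2, and the largest Jordan block has size 3 (the smallest k with rank((A - 4I)^k) = rank((A - 4I)^(k+1))).

So m_A(x) = (x - 4)^3.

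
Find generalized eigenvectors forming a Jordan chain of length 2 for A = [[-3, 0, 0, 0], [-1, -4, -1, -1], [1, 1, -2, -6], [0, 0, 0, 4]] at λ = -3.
v_1 = [[0, 1, 0, 0]]^T, v_2 = [[0, -1, 1, 0]]^T

We seek v_1 ∈ ker((A + 3I)^2) \ ker(A + 3I), then set v_{i+1} = (A + 3I) v_i.

One such chain is v_1 = [[0, 1, 0, 0]]^T, v_2 = [[0, -1, 1, 0]]^T. Check: (A + 3I) v_2 = [[0, 0, 0, 0]]^T = 0.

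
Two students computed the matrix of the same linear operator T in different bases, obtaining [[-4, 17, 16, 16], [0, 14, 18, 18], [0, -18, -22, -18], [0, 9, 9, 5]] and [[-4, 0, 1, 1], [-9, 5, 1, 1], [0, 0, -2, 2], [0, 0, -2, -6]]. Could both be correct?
Yes.

Two matrices over a field are similar if and only if they have the same invariant factors.

Both A and B have characteristic polynomial (x - 5)(x + 4)^3 and minimal polynomial (x - 5)(x + 4)^2. Computing further, both have invariant factors x + 4, (x - 5)(x + 4)^2. Hence A and B are similar.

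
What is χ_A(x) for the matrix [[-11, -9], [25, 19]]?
xI - A = [[x + 11, 9], [-25, x - 19]].

Expanding det(xI - A) along the first row:
det(xI - A) = + (x + 11)·det([[x - 19]]) - (9)·det([[-25]]).

Evaluating gives χ_A(x) = x^2 - 8x + 16 = (x - 4)^2.

χ_A(x) = (x - 4)^2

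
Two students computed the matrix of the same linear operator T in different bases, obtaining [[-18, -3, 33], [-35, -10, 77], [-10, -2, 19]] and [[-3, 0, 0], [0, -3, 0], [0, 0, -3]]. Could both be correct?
Both have characteristic polynomial (x + 3)^3, but the minimal polynomial of A is (x + 3)^2 while the minimal polynomial of B is x + 3. The minimal polynomial is a similarity invariant, so A and B are not similar.

No.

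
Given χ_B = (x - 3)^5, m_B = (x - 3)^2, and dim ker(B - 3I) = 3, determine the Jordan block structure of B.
Jordan blocks: (3, 2), (3, 2), (3, 1)

λ = 3: algebraic multiplicity 5 (exponent in χ_B), largest block size 2 (exponent in m_B), 3 blocks (geometric multiplicity). These force block sizes [2, 2, 1].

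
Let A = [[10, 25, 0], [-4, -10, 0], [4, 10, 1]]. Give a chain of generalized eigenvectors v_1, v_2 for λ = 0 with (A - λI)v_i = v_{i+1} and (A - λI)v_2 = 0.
v_1 = [[3, -1, -2]]^T, v_2 = [[5, -2, 0]]^T

We seek v_1 ∈ ker(A^2) \ ker(A), then set v_{i+1} = A v_i.

One such chain is v_1 = [[3, -1, -2]]^T, v_2 = [[5, -2, 0]]^T. Check: A v_2 = [[0, 0, 0]]^T = 0.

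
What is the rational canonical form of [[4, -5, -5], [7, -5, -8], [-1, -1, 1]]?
R = [[0, 0, 3], [1, 0, -1], [0, 1, 0]]

The invariant factors of A (the non-unit diagonal entries of the Smith normal form of xI - A over ℚ[x]) are x^3 + x - 3, each dividing the next. The characteristic polynomial is their product, x^3 + x - 3.

The rational canonical form is the block-diagonal matrix of companion matrices C(f_i):
R = [[0, 0, 3], [1, 0, -1], [0, 1, 0]].

Note the characteristic polynomial does not split into linear factors over ℚ, so A has no Jordan form over ℚ; the rational canonical form exists over any field.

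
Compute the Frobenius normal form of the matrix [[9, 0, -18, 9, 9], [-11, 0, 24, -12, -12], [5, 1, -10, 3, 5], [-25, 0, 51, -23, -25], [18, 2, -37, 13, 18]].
The invariant factors of A (the non-unit diagonal entries of the Smith normal form of xI - A over ℚ[x]) are (x + 3)^2(x^3 + 2x - 1), each dividing the next. The characteristic polynomial is their product, (x + 3)^2(x^3 + 2x - 1).

The rational canonical form is the block-diagonal matrix of companion matrices C(f_i):
R = [[0, 0, 0, 0, 9], [1, 0, 0, 0, -12], [0, 1, 0, 0, -11], [0, 0, 1, 0, -11], [0, 0, 0, 1, -6]].

Note the characteristic polynomial does not split into linear factors over ℚ, so A has no Jordan form over ℚ; the rational canonical form exists over any field.

R = [[0, 0, 0, 0, 9], [1, 0, 0, 0, -12], [0, 1, 0, 0, -11], [0, 0, 1, 0, -11], [0, 0, 0, 1, -6]]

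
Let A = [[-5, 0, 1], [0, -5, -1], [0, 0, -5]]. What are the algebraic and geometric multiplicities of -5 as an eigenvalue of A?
The characteristic polynomial is (x + 5)^3, so the factor x + 5 appears with exponent 3: the algebraic multiplicity is 3.

rank(A + 5I) = 1, so the eigenspace has dimension 3 - 1 = 2: the geometric multiplicity is 2.

Since 2 < 3, A is not diagonalizable.

algebraic multiplicity 3, geometric multiplicity 2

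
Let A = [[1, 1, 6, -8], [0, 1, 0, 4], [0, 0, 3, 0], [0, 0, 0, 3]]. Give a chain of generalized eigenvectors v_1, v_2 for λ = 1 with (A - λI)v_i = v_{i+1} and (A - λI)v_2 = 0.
v_1 = [[-1, 1, 0, 0]]^T, v_2 = [[1, 0, 0, 0]]^T

We seek v_1 ∈ ker((A - I)^2) \ ker(A - I), then set v_{i+1} = (A - I) v_i.

One such chain is v_1 = [[-1, 1, 0, 0]]^T, v_2 = [[1, 0, 0, 0]]^T. Check: (A - I) v_2 = [[0, 0, 0, 0]]^T = 0.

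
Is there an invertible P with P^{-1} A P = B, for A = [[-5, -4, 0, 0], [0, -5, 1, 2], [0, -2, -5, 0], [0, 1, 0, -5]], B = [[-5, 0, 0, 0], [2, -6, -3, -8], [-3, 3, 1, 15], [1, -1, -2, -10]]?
Yes.

Two matrices over a field are similar if and only if they have the same invariant factors.

Both A and B have characteristic polynomial (x + 5)^4 and minimal polynomial (x + 5)^3. Computing further, both have invariant factors x + 5, (x + 5)^3. Hence A and B are similar.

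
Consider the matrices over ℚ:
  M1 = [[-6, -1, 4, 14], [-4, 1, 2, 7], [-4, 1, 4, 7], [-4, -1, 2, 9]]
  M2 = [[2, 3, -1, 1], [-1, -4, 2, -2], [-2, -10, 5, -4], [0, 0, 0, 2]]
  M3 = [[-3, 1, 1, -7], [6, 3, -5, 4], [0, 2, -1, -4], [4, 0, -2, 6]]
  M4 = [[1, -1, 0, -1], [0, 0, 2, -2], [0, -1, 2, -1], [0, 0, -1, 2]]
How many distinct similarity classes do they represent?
Characteristic polynomials: χ_{M1} = (x - 2)^4, χ_{M2} = (x - 2)(x - 1)^3, χ_{M3} = (x - 2)(x - 1)^3, χ_{M4} = (x - 2)(x - 1)^3.

{M1}: invariant factors x - 2, (x - 2)^3.

{M2, M3, M4}: invariant factors (x - 2)(x - 1)^3.

Matrices are similar if and only if their invariant-factor lists agree; the partition into similarity classes is {M1}, {M2, M3, M4}.

2 classes: {M1}, {M2, M3, M4}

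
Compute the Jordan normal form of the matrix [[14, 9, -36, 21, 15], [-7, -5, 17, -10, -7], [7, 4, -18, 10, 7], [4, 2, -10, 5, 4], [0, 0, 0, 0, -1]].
J = [[-1, 1, 0, 0, 0], [0, -1, 1, 0, 0], [0, 0, -1, 0, 0], [0, 0, 0, -1, 0], [0, 0, 0, 0, -1]]

The characteristic polynomial is det(xI - A) = (x + 1)^5, so the eigenvalues are -1 (algebraic multiplicity 5).

For λ = -1: rank(A + I) = 2, rank((A + I)^2) = 1, rank((A + I)^3) = 0. The eigenspace has dimension 5 - 2 = 3, so there are 3 Jordan blocks; the rank sequence gives block sizes [3, 1, 1].

Assembling the blocks gives the Jordan form J above.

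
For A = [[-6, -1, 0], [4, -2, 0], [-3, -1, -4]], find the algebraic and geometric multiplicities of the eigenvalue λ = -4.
The characteristic polynomial is (x + 4)^3, so the factor x + 4 appears with exponent 3: the algebraic multiplicity is 3.

rank(A + 4I) = 2, so the eigenspace has dimension 3 - 2 = 1: the geometric multiplicity is 1.

Since 1 < 3, A is not diagonalizable.

algebraic multiplicity 3, geometric multiplicity 1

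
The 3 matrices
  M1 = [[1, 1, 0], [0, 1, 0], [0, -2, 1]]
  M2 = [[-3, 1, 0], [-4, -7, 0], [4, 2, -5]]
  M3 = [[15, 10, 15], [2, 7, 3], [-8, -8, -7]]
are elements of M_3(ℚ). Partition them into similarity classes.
Characteristic polynomials: χ_{M1} = (x - 1)^3, χ_{M2} = (x + 5)^3, χ_{M3} = (x - 5)^3.

{M1}: invariant factors x - 1, (x - 1)^2.

{M2}: invariant factors x + 5, (x + 5)^2.

{M3}: invariant factors x - 5, (x - 5)^2.

Matrices are similar if and only if their invariant-factor lists agree; the partition into similarity classes is {M1}, {M2}, {M3}.

3 classes: {M1}, {M2}, {M3}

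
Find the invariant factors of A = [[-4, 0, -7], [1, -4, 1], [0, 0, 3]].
The Jordan structure of A has elementary divisors (x + 4)^2, (x - 3). Arranging the block sizes at each eigenvalue in decreasing order and taking row products gives the invariant factors.

Invariant factors (smallest first, each dividing the next): (x - 3)(x + 4)^2.

Check: the last factor (x - 3)(x + 4)^2 is the minimal polynomial, and the product (x - 3)(x + 4)^2 is the characteristic polynomial.

(x - 3)(x + 4)^2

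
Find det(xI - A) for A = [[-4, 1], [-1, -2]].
χ_A(x) = (x + 3)^2

xI - A = [[x + 4, -1], [1, x + 2]].

Expanding det(xI - A) along the first row:
det(xI - A) = + (x + 4)·det([[x + 2]]) - (-1)·det([[1]]).

Evaluating gives χ_A(x) = x^2 + 6x + 9 = (x + 3)^2.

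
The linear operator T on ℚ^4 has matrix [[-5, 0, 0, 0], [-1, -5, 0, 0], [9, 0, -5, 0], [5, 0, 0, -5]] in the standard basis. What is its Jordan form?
The characteristic polynomial is det(xI - A) = (x + 5)^4, so the eigenvalues are -5 (algebraic multiplicity 4).

For λ = -5: rank(A + 5I) = 1, rank((A + 5I)^2) = 0. The eigenspace has dimension 4 - 1 = 3, so there are 3 Jordan blocks; the rank sequence gives block sizes [2, 1, 1].

Assembling the blocks gives the Jordan form J above.

J = [[-5, 1, 0, 0], [0, -5, 0, 0], [0, 0, -5, 0], [0, 0, 0, -5]]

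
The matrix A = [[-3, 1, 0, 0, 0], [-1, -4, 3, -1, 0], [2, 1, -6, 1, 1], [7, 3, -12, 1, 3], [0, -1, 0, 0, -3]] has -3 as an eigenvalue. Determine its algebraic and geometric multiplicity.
algebraic multiplicity 5, geometric multiplicity 2

The characteristic polynomial is (x + 3)^5, so the factor x + 3 appears with exponent 5: the algebraic multiplicity is 5.

rank(A + 3I) = 3, so the eigenspace has dimension 5 - 3 = 2: the geometric multiplicity is 2.

Since 2 < 5, A is not diagonalizable.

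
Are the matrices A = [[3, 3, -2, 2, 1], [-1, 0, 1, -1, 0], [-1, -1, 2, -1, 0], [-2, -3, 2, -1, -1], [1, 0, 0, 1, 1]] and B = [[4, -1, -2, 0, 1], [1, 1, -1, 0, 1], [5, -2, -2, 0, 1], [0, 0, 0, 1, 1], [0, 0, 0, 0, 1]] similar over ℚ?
Yes.

Two matrices over a field are similar if and only if they have the same invariant factors.

Both A and B have characteristic polynomial (x - 1)^5 and minimal polynomial (x - 1)^3. Computing further, both have invariant factors (x - 1)^2, (x - 1)^3. Hence A and B are similar.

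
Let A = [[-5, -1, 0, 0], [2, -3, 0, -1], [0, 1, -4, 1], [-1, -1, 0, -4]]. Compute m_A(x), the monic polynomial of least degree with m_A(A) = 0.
m_A(x) = (x + 4)^3

The characteristic polynomial factors as (x + 4)^4. The minimal polynomial is ∏(x - λ)^{k_λ} where k_λ is the size of the largest Jordan block at λ.

For λ = -4: rank(A + 4I) = 2, and the largest Jordan block has size 3 (the smallest k with rank((A + 4I)^k) = rank((A + 4I)^(k+1))).

So m_A(x) = (x + 4)^3.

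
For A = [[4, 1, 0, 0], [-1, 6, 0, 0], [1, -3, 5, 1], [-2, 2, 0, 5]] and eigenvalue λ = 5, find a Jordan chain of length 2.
v_1 = [[0, 1, 1, 3]]^T, v_2 = [[1, 1, 0, 2]]^T

We seek v_1 ∈ ker((A - 5I)^2) \ ker(A - 5I), then set v_{i+1} = (A - 5I) v_i.

One such chain is v_1 = [[0, 1, 1, 3]]^T, v_2 = [[1, 1, 0, 2]]^T. Check: (A - 5I) v_2 = [[0, 0, 0, 0]]^T = 0.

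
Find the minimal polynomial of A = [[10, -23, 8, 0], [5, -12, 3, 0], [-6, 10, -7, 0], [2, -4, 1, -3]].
m_A(x) = (x + 3)^3

The characteristic polynomial factors as (x + 3)^4. The minimal polynomial is ∏(x - λ)^{k_λ} where k_λ is the size of the largest Jordan block at λ.

For λ = -3: rank(A + 3I) = 2, and the largest Jordan block has size 3 (the smallest k with rank((A + 3I)^k) = rank((A + 3I)^(k+1))).

So m_A(x) = (x + 3)^3.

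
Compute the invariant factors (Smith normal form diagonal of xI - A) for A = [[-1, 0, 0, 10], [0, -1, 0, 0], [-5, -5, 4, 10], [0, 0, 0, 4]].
(x - 4)(x + 1), (x - 4)(x + 1)

The Jordan structure of A has elementary divisors (x + 1), (x + 1), (x - 4), (x - 4). Arranging the block sizes at each eigenvalue in decreasing order and taking row products gives the invariant factors.

Invariant factors (smallest first, each dividing the next): (x - 4)(x + 1), (x - 4)(x + 1).

Check: the last factor (x - 4)(x + 1) is the minimal polynomial, and the product (x - 4)^2(x + 1)^2 is the characteristic polynomial.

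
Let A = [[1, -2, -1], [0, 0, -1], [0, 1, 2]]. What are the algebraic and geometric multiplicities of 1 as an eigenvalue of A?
algebraic multiplicity 3, geometric multiplicity 1

The characteristic polynomial is (x - 1)^3, so the factor x - 1 appears with exponent 3: the algebraic multiplicity is 3.

rank(A - I) = 2, so the eigenspace has dimension 3 - 2 = 1: the geometric multiplicity is 1.

Since 1 < 3, A is not diagonalizable.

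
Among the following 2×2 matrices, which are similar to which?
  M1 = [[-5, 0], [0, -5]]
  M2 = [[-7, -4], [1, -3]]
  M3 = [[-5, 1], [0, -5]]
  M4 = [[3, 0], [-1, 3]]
3 classes: {M1}, {M2, M3}, {M4}

Characteristic polynomials: χ_{M1} = (x + 5)^2, χ_{M2} = (x + 5)^2, χ_{M3} = (x + 5)^2, χ_{M4} = (x - 3)^2.

{M1}: invariant factors x + 5, x + 5.

{M2, M3}: invariant factors (x + 5)^2.

{M4}: invariant factors (x - 3)^2.

Matrices are similar if and only if their invariant-factor lists agree; the partition into similarity classes is {M1}, {M2, M3}, {M4}.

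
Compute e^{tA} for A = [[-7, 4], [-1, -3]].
e^{tA} = [[(1 - 2*t)*e^{-5*t}, 4*t*e^{-5*t}], [-t*e^{-5*t}, (2*t + 1)*e^{-5*t}]]

A has Jordan form J = [[-5, 1], [0, -5]] with A = PJP^{-1}, so e^{tA} = P e^{tJ} P^{-1}.

For a Jordan block J_k(λ), e^{tJ_k(λ)} = e^{λt} · (I + tN + t^2 N^2/2! + ... + t^{k-1} N^{k-1}/(k-1)!) where N is the nilpotent superdiagonal part.

Assembling the blocks and conjugating back gives the entries of e^{tA} as shown above.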